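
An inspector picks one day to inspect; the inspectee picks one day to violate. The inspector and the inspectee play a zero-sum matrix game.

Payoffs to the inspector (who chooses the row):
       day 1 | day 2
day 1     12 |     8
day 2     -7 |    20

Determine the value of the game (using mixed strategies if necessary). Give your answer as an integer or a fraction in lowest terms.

Row minima are 8 and -7, so the inspector's maximin is 8; column maxima are 12 and 20, so the inspectee's minimax is 12. These differ, so the equilibrium is in mixed strategies.
Let the inspector play day 1 with probability p. The inspectee is indifferent when 12p − 7(1−p) = 8p + 20(1−p), giving p = 27/31.
Let the inspectee play day 1 with probability q. The inspector is indifferent when 12q + 8(1−q) = −7q + 20(1−q), giving q = 12/31.
The value is 12·(12/31) + (8)·(19/31) = 296/31.

296/31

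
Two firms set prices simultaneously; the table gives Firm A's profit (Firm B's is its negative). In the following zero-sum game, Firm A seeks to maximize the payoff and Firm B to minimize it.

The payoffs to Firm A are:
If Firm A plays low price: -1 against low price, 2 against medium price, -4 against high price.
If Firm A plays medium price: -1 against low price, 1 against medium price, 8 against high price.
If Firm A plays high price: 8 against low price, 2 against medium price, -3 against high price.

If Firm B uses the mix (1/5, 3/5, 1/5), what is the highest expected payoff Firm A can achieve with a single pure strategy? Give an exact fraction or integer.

low price: (-1)·(1/5) + (2)·(3/5) + (-4)·(1/5) = 1/5.
medium price: (-1)·(1/5) + (1)·(3/5) + (8)·(1/5) = 2.
high price: (8)·(1/5) + (2)·(3/5) + (-3)·(1/5) = 11/5.
The best pure response is high price with expected payoff 11/5.

11/5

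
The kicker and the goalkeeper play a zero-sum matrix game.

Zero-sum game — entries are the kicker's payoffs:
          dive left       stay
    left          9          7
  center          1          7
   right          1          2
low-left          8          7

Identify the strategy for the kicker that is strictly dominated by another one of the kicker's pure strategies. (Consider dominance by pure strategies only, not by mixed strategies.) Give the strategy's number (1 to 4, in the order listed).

Compare right with left: 9 > 1, 7 > 2.
So left strictly dominates right for the kicker; right is strictly dominated.

3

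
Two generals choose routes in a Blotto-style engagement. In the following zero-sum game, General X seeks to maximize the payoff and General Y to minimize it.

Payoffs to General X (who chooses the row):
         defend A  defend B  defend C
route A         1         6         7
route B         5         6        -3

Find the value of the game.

Column defend B is strictly dominated by defend A for General Y (it gives General X more in every row).
The remaining 2×2 game on (route A, route B) × (defend A, defend C) has no saddle point. Let General X play route A with probability p; indifference gives p + 5(1−p) = 7p − 3(1−p), so p = 4/7.
Similarly General Y's optimal q on defend A is 5/7, and the value is 1·(5/7) + (7)·(2/7) = 19/7.

19/7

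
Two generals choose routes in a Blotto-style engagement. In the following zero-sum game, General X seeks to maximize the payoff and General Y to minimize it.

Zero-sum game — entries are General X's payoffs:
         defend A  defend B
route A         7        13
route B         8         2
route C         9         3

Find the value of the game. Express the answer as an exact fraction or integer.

Row route B is strictly dominated by row route C, so General X never plays it.
The remaining 2×2 game on (route A, route C) × (defend A, defend B) has no saddle point. Let General X play route A with probability p; indifference gives 7p + 9(1−p) = 13p + 3(1−p), so p = 1/2.
Similarly General Y's optimal q on defend A is 5/6, and the value is 7·(5/6) + (13)·(1/6) = 8.

8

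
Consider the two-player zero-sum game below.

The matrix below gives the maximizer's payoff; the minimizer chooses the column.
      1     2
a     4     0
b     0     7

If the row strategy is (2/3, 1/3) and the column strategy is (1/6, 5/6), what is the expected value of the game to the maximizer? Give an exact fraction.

43/18

Against (1/6, 5/6), each row's expected payoff is a: 2/3; b: 35/6.
Taking the (2/3, 1/3)-weighted average: (2/3)·(2/3) + (1/3)·(35/6) = 43/18.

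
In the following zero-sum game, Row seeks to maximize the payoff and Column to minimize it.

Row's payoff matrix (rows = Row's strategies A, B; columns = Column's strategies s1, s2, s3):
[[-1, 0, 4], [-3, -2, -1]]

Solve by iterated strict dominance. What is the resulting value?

-1

Row B is strictly dominated by row A (-1>-3, 0>-2, 4>-1); eliminate B.
Column s3 is strictly dominated by s1 for Column (-1<4); eliminate s3.
Column s2 is strictly dominated by s1 for Column (-1<0); eliminate s2.
Only (A, s1) remains, with payoff -1.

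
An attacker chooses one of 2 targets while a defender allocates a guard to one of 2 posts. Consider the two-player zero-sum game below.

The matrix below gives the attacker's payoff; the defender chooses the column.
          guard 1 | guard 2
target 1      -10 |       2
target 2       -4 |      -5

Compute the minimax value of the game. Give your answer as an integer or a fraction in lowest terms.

Row minima are -10 and -5, so the attacker's maximin is -5; column maxima are -4 and 2, so the defender's minimax is -4. These differ, so the equilibrium is in mixed strategies.
Let the attacker play target 1 with probability p. The defender is indifferent when −10p − 4(1−p) = 2p − 5(1−p), giving p = 1/13.
Let the defender play guard 1 with probability q. The attacker is indifferent when −10q + 2(1−q) = −4q − 5(1−q), giving q = 7/13.
The value is -10·(7/13) + (2)·(6/13) = -58/13.

-58/13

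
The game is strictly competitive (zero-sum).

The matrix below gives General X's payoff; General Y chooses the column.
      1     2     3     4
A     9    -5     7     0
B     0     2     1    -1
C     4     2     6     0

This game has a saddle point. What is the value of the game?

0

Row minima: -5, -1, 0 → General X's maximin is 0.
Column maxima: 9, 2, 7, 0 → General Y's minimax is 0.
They coincide at (C, 4), so the value is 0.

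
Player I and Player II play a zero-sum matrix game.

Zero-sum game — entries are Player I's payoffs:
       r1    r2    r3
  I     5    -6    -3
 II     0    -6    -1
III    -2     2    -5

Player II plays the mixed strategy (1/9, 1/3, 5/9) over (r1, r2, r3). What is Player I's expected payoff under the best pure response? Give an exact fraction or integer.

I: (5)·(1/9) + (-6)·(1/3) + (-3)·(5/9) = -28/9.
II: (0)·(1/9) + (-6)·(1/3) + (-1)·(5/9) = -23/9.
III: (-2)·(1/9) + (2)·(1/3) + (-5)·(5/9) = -7/3.
The best pure response is III with expected payoff -7/3.

-7/3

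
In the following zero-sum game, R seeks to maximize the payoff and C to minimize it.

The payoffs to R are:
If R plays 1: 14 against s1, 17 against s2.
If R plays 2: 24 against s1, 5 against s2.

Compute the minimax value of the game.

169/11

Row minima are 14 and 5, so R's maximin is 14; column maxima are 24 and 17, so C's minimax is 17. These differ, so the equilibrium is in mixed strategies.
Let R play 1 with probability p. C is indifferent when 14p + 24(1−p) = 17p + 5(1−p), giving p = 19/22.
Let C play s1 with probability q. R is indifferent when 14q + 17(1−q) = 24q + 5(1−q), giving q = 6/11.
The value is 14·(6/11) + (17)·(5/11) = 169/11.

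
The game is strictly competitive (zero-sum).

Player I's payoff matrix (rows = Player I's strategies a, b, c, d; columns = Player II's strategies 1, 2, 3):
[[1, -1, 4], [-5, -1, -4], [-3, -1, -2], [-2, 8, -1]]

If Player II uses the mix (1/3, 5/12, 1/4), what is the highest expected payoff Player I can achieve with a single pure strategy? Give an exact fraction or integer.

a: (1)·(1/3) + (-1)·(5/12) + (4)·(1/4) = 11/12.
b: (-5)·(1/3) + (-1)·(5/12) + (-4)·(1/4) = -37/12.
c: (-3)·(1/3) + (-1)·(5/12) + (-2)·(1/4) = -23/12.
d: (-2)·(1/3) + (8)·(5/12) + (-1)·(1/4) = 29/12.
The best pure response is d with expected payoff 29/12.

29/12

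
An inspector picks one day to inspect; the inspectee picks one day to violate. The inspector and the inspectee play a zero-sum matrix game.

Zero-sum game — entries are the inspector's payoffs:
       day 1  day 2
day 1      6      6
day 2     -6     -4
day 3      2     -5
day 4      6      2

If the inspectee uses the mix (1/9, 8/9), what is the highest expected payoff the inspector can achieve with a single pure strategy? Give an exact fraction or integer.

day 1: (6)·(1/9) + (6)·(8/9) = 6.
day 2: (-6)·(1/9) + (-4)·(8/9) = -38/9.
day 3: (2)·(1/9) + (-5)·(8/9) = -38/9.
day 4: (6)·(1/9) + (2)·(8/9) = 22/9.
The best pure response is day 1 with expected payoff 6.

6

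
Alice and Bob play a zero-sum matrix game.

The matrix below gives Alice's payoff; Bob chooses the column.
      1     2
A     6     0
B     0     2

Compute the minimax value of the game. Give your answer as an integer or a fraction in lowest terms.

Row minima are 0 and 0, so Alice's maximin is 0; column maxima are 6 and 2, so Bob's minimax is 2. These differ, so the equilibrium is in mixed strategies.
Let Alice play A with probability p. Bob is indifferent when 6p = 2(1−p), giving p = 1/4.
Let Bob play 1 with probability q. Alice is indifferent when 6q = 2(1−q), giving q = 1/4.
The value is 6·(1/4) + (0)·(3/4) = 3/2.

3/2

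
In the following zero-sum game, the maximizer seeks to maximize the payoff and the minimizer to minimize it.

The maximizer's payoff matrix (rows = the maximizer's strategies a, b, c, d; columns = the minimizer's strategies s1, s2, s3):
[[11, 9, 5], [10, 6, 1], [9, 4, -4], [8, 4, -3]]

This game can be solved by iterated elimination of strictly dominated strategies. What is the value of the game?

Row d is strictly dominated by row a (11>8, 9>4, 5>-3); eliminate d.
Column s1 is strictly dominated by s2 for the minimizer (9<11, 6<10, 4<9); eliminate s1.
Row c is strictly dominated by row a (9>4, 5>-4); eliminate c.
Column s2 is strictly dominated by s3 for the minimizer (5<9, 1<6); eliminate s2.
Row b is strictly dominated by row a (5>1); eliminate b.
Only (a, s3) remains, with payoff 5.

5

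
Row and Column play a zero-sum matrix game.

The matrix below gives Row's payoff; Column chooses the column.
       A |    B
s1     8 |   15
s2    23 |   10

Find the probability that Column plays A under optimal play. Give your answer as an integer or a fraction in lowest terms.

Row minima are 8 and 10, so Row's maximin is 10; column maxima are 23 and 15, so Column's minimax is 15. These differ, so the equilibrium is in mixed strategies.
Let Column play A with probability q. Row is indifferent when 8q + 15(1−q) = 23q + 10(1−q), giving q = 1/4.

1/4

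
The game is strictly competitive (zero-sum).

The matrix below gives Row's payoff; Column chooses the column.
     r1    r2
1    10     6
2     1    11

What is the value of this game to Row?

52/7

Row minima are 6 and 1, so Row's maximin is 6; column maxima are 10 and 11, so Column's minimax is 10. These differ, so the equilibrium is in mixed strategies.
Let Row play 1 with probability p. Column is indifferent when 10p + (1−p) = 6p + 11(1−p), giving p = 5/7.
Let Column play r1 with probability q. Row is indifferent when 10q + 6(1−q) = q + 11(1−q), giving q = 5/14.
The value is 10·(5/14) + (6)·(9/14) = 52/7.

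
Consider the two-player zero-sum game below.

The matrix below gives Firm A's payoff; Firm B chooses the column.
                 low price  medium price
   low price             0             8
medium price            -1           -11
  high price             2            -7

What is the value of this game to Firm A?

16/17

Row medium price is strictly dominated by row high price, so Firm A never plays it.
The remaining 2×2 game on (low price, high price) × (low price, medium price) has no saddle point. Let Firm A play low price with probability p; indifference gives 2(1−p) = 8p − 7(1−p), so p = 9/17.
Similarly Firm B's optimal q on low price is 15/17, and the value is 0·(15/17) + (8)·(2/17) = 16/17.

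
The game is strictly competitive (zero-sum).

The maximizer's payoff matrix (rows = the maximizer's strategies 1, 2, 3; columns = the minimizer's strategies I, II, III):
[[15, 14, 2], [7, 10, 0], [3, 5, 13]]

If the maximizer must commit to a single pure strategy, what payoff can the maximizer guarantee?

The worst-case payoff for each row is 1: 2, 2: 0, 3: 3.
The best of these is 3.

3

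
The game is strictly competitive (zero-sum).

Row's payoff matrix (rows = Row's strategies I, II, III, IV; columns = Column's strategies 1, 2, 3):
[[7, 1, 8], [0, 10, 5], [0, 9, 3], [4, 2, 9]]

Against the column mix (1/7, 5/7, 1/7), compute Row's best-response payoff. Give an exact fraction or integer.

55/7

I: (7)·(1/7) + (1)·(5/7) + (8)·(1/7) = 20/7.
II: (0)·(1/7) + (10)·(5/7) + (5)·(1/7) = 55/7.
III: (0)·(1/7) + (9)·(5/7) + (3)·(1/7) = 48/7.
IV: (4)·(1/7) + (2)·(5/7) + (9)·(1/7) = 23/7.
The best pure response is II with expected payoff 55/7.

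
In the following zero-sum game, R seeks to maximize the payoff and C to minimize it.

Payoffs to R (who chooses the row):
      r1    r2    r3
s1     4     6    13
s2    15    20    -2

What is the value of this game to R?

203/26

Column r2 is strictly dominated by r1 for C (it gives R more in every row).
The remaining 2×2 game on (s1, s2) × (r1, r3) has no saddle point. Let R play s1 with probability p; indifference gives 4p + 15(1−p) = 13p − 2(1−p), so p = 17/26.
Similarly C's optimal q on r1 is 15/26, and the value is 4·(15/26) + (13)·(11/26) = 203/26.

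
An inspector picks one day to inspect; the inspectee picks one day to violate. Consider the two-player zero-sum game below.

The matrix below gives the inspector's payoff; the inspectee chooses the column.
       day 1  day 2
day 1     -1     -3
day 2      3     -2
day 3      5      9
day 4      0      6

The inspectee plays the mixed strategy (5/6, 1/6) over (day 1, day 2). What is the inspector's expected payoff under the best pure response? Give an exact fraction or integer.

17/3

day 1: (-1)·(5/6) + (-3)·(1/6) = -4/3.
day 2: (3)·(5/6) + (-2)·(1/6) = 13/6.
day 3: (5)·(5/6) + (9)·(1/6) = 17/3.
day 4: (0)·(5/6) + (6)·(1/6) = 1.
The best pure response is day 3 with expected payoff 17/3.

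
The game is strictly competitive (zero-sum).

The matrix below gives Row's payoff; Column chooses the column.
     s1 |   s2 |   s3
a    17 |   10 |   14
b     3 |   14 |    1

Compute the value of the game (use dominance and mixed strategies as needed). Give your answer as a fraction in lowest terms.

Column s1 is strictly dominated by s3 for Column (it gives Row more in every row).
The remaining 2×2 game on (a, b) × (s2, s3) has no saddle point. Let Row play a with probability p; indifference gives 10p + 14(1−p) = 14p + (1−p), so p = 13/17.
Similarly Column's optimal q on s2 is 13/17, and the value is 10·(13/17) + (14)·(4/17) = 186/17.

186/17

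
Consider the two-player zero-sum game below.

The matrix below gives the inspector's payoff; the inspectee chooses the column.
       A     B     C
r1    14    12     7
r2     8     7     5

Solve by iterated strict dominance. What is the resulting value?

Column A is strictly dominated by B for the inspectee (12<14, 7<8); eliminate A.
Row r2 is strictly dominated by row r1 (12>7, 7>5); eliminate r2.
Column B is strictly dominated by C for the inspectee (7<12); eliminate B.
Only (r1, C) remains, with payoff 7.

7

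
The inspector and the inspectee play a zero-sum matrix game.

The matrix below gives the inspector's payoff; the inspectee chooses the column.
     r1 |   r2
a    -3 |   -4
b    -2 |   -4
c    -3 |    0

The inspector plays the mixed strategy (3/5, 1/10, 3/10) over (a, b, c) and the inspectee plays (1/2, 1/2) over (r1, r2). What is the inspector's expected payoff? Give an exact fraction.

Against (1/2, 1/2), each row's expected payoff is a: -7/2; b: -3; c: -3/2.
Taking the (3/5, 1/10, 3/10)-weighted average: (3/5)·(-7/2) + (1/10)·(-3) + (3/10)·(-3/2) = -57/20.

-57/20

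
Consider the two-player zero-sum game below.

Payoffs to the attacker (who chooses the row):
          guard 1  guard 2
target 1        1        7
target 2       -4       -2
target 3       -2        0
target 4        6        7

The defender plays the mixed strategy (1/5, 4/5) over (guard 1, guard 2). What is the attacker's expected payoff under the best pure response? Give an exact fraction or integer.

target 1: (1)·(1/5) + (7)·(4/5) = 29/5.
target 2: (-4)·(1/5) + (-2)·(4/5) = -12/5.
target 3: (-2)·(1/5) + (0)·(4/5) = -2/5.
target 4: (6)·(1/5) + (7)·(4/5) = 34/5.
The best pure response is target 4 with expected payoff 34/5.

34/5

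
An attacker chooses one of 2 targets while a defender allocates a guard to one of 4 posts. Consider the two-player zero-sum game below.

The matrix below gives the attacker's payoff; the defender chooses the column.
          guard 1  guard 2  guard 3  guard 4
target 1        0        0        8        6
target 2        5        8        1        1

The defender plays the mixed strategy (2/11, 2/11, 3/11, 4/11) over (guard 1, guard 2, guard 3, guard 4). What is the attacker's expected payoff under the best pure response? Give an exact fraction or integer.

48/11

target 1: (0)·(2/11) + (0)·(2/11) + (8)·(3/11) + (6)·(4/11) = 48/11.
target 2: (5)·(2/11) + (8)·(2/11) + (1)·(3/11) + (1)·(4/11) = 3.
The best pure response is target 1 with expected payoff 48/11.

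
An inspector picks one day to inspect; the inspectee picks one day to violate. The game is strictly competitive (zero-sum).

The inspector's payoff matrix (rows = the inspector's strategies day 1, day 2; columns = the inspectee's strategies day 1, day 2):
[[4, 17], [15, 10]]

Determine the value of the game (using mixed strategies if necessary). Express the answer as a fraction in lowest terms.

Row minima are 4 and 10, so the inspector's maximin is 10; column maxima are 15 and 17, so the inspectee's minimax is 15. These differ, so the equilibrium is in mixed strategies.
Let the inspector play day 1 with probability p. The inspectee is indifferent when 4p + 15(1−p) = 17p + 10(1−p), giving p = 5/18.
Let the inspectee play day 1 with probability q. The inspector is indifferent when 4q + 17(1−q) = 15q + 10(1−q), giving q = 7/18.
The value is 4·(7/18) + (17)·(11/18) = 215/18.

215/18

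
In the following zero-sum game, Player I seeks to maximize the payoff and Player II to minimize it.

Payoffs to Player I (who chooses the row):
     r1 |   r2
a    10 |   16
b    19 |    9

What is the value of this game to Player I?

Row minima are 10 and 9, so Player I's maximin is 10; column maxima are 19 and 16, so Player II's minimax is 16. These differ, so the equilibrium is in mixed strategies.
Let Player I play a with probability p. Player II is indifferent when 10p + 19(1−p) = 16p + 9(1−p), giving p = 5/8.
Let Player II play r1 with probability q. Player I is indifferent when 10q + 16(1−q) = 19q + 9(1−q), giving q = 7/16.
The value is 10·(7/16) + (16)·(9/16) = 107/8.

107/8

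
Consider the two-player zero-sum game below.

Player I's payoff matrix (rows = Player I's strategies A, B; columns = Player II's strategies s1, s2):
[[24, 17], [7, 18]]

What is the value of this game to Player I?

Row minima are 17 and 7, so Player I's maximin is 17; column maxima are 24 and 18, so Player II's minimax is 18. These differ, so the equilibrium is in mixed strategies.
Let Player I play A with probability p. Player II is indifferent when 24p + 7(1−p) = 17p + 18(1−p), giving p = 11/18.
Let Player II play s1 with probability q. Player I is indifferent when 24q + 17(1−q) = 7q + 18(1−q), giving q = 1/18.
The value is 24·(1/18) + (17)·(17/18) = 313/18.

313/18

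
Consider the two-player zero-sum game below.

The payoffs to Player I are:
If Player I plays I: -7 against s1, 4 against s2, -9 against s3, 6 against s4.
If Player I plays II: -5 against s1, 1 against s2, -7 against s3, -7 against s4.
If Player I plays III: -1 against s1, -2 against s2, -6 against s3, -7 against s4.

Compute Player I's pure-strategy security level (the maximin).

The worst-case payoff for each row is I: -9, II: -7, III: -7.
The best of these is -7.

-7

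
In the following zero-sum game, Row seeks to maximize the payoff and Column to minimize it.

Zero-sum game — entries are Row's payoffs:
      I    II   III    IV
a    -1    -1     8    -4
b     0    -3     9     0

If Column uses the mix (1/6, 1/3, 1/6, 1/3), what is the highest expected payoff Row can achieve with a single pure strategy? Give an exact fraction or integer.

a: (-1)·(1/6) + (-1)·(1/3) + (8)·(1/6) + (-4)·(1/3) = -1/2.
b: (0)·(1/6) + (-3)·(1/3) + (9)·(1/6) + (0)·(1/3) = 1/2.
The best pure response is b with expected payoff 1/2.

1/2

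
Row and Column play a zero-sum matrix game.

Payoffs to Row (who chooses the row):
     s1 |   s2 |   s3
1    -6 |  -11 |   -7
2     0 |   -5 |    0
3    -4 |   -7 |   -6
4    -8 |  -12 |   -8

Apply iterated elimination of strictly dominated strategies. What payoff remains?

Column s3 is strictly dominated by s2 for Column (-11<-7, -5<0, -7<-6, -12<-8); eliminate s3.
Row 1 is strictly dominated by row 2 (0>-6, -5>-11); eliminate 1.
Row 4 is strictly dominated by row 2 (0>-8, -5>-12); eliminate 4.
Row 3 is strictly dominated by row 2 (0>-4, -5>-7); eliminate 3.
Column s1 is strictly dominated by s2 for Column (-5<0); eliminate s1.
Only (2, s2) remains, with payoff -5.

-5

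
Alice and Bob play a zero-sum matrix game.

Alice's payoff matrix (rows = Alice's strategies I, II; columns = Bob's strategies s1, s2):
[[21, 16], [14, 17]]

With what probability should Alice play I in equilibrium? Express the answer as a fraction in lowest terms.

Row minima are 16 and 14, so Alice's maximin is 16; column maxima are 21 and 17, so Bob's minimax is 17. These differ, so the equilibrium is in mixed strategies.
Let Alice play I with probability p. Bob is indifferent when 21p + 14(1−p) = 16p + 17(1−p), giving p = 3/8.

3/8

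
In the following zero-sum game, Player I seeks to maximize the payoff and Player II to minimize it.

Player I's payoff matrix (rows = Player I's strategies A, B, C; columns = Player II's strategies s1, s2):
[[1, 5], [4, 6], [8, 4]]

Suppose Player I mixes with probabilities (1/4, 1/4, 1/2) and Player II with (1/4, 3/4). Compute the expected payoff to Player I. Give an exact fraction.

39/8

Against (1/4, 3/4), each row's expected payoff is A: 4; B: 11/2; C: 5.
Taking the (1/4, 1/4, 1/2)-weighted average: (1/4)·(4) + (1/4)·(11/2) + (1/2)·(5) = 39/8.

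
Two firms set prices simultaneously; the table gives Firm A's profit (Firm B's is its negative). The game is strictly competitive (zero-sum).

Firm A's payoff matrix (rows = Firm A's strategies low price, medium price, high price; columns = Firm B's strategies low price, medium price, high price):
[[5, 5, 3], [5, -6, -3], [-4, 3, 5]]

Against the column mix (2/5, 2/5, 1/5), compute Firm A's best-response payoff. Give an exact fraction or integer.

23/5

low price: (5)·(2/5) + (5)·(2/5) + (3)·(1/5) = 23/5.
medium price: (5)·(2/5) + (-6)·(2/5) + (-3)·(1/5) = -1.
high price: (-4)·(2/5) + (3)·(2/5) + (5)·(1/5) = 3/5.
The best pure response is low price with expected payoff 23/5.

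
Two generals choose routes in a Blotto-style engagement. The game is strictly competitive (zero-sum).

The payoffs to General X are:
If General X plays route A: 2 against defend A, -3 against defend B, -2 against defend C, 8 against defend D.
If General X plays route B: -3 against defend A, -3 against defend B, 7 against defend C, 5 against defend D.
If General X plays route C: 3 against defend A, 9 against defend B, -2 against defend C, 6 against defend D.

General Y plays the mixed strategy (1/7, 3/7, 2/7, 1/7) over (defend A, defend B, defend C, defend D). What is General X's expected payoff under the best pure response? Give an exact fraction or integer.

route A: (2)·(1/7) + (-3)·(3/7) + (-2)·(2/7) + (8)·(1/7) = -3/7.
route B: (-3)·(1/7) + (-3)·(3/7) + (7)·(2/7) + (5)·(1/7) = 1.
route C: (3)·(1/7) + (9)·(3/7) + (-2)·(2/7) + (6)·(1/7) = 32/7.
The best pure response is route C with expected payoff 32/7.

32/7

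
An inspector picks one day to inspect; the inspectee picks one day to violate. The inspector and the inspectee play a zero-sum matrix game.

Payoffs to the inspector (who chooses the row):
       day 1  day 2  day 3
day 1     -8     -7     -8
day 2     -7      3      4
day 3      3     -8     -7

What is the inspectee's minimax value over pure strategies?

3

The worst case (largest entry) in each column is day 1: 3, day 2: 3, day 3: 4.
The best (smallest) of these is 3.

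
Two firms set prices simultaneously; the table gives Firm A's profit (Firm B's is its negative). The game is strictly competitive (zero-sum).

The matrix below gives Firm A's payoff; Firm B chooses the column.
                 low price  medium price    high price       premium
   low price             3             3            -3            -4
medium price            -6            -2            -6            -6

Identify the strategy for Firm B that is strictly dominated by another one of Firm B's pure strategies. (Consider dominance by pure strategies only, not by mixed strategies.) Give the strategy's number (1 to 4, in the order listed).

2

Firm B prefers columns that give Firm A less. Compare medium price with high price: -3 < 3, -6 < -2.
So high price strictly dominates medium price for Firm B; medium price is strictly dominated.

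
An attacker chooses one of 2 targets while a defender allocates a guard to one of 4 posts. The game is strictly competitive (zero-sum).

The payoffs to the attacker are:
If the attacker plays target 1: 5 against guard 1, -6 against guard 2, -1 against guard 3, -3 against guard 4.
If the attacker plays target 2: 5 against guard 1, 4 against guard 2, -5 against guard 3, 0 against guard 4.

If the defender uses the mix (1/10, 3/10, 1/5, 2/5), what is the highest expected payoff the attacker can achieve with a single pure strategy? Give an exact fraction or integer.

7/10

target 1: (5)·(1/10) + (-6)·(3/10) + (-1)·(1/5) + (-3)·(2/5) = -27/10.
target 2: (5)·(1/10) + (4)·(3/10) + (-5)·(1/5) + (0)·(2/5) = 7/10.
The best pure response is target 2 with expected payoff 7/10.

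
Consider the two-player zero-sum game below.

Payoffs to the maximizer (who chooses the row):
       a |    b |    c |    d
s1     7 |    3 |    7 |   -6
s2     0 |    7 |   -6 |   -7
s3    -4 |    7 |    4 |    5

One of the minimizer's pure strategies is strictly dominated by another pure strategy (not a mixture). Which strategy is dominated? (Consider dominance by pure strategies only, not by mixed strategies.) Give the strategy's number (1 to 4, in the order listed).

2

The minimizer prefers columns that give the maximizer less. Compare b with d: -6 < 3, -7 < 7, 5 < 7.
So d strictly dominates b for the minimizer; b is strictly dominated.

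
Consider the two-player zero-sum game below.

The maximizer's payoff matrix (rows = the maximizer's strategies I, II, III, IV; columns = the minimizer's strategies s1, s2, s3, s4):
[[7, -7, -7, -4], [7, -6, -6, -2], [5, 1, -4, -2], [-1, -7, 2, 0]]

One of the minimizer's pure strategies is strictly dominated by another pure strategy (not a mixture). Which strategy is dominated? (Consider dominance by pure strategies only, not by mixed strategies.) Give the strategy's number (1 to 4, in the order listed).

1

The minimizer prefers columns that give the maximizer less. Compare s1 with s2: -7 < 7, -6 < 7, 1 < 5, -7 < -1.
So s2 strictly dominates s1 for the minimizer; s1 is strictly dominated.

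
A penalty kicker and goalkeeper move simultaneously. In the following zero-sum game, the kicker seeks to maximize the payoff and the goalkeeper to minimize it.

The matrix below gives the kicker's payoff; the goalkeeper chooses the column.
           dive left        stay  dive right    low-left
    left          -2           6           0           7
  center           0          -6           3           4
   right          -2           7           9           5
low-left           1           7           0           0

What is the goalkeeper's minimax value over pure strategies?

1

The worst case (largest entry) in each column is dive left: 1, stay: 7, dive right: 9, low-left: 7.
The best (smallest) of these is 1.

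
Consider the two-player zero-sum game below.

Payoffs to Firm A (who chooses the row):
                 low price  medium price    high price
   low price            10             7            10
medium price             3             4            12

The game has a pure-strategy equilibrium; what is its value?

Row minima: 7, 3 → Firm A's maximin is 7.
Column maxima: 10, 7, 12 → Firm B's minimax is 7.
They coincide at (low price, medium price), so the value is 7.

7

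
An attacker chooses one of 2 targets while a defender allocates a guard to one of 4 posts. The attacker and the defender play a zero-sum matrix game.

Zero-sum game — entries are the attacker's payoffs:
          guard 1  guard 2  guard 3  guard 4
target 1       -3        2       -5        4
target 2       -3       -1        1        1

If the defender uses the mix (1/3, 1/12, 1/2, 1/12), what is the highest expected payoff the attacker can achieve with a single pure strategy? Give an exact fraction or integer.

target 1: (-3)·(1/3) + (2)·(1/12) + (-5)·(1/2) + (4)·(1/12) = -3.
target 2: (-3)·(1/3) + (-1)·(1/12) + (1)·(1/2) + (1)·(1/12) = -1/2.
The best pure response is target 2 with expected payoff -1/2.

-1/2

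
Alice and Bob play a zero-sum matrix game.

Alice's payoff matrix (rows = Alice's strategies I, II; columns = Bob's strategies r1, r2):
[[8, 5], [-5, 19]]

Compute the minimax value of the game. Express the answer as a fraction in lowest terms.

59/9

Row minima are 5 and -5, so Alice's maximin is 5; column maxima are 8 and 19, so Bob's minimax is 8. These differ, so the equilibrium is in mixed strategies.
Let Alice play I with probability p. Bob is indifferent when 8p − 5(1−p) = 5p + 19(1−p), giving p = 8/9.
Let Bob play r1 with probability q. Alice is indifferent when 8q + 5(1−q) = −5q + 19(1−q), giving q = 14/27.
The value is 8·(14/27) + (5)·(13/27) = 59/9.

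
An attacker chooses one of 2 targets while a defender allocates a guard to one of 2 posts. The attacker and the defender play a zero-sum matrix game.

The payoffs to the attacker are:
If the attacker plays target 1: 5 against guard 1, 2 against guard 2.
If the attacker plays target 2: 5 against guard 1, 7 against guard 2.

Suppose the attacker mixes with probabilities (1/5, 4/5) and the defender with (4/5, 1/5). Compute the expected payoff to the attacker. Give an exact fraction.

26/5

Against (4/5, 1/5), each row's expected payoff is target 1: 22/5; target 2: 27/5.
Taking the (1/5, 4/5)-weighted average: (1/5)·(22/5) + (4/5)·(27/5) = 26/5.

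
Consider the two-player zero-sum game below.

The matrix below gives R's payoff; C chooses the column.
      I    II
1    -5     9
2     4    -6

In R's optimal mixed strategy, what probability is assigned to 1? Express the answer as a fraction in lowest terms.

Row minima are -5 and -6, so R's maximin is -5; column maxima are 4 and 9, so C's minimax is 4. These differ, so the equilibrium is in mixed strategies.
Let R play 1 with probability p. C is indifferent when −5p + 4(1−p) = 9p − 6(1−p), giving p = 5/12.

5/12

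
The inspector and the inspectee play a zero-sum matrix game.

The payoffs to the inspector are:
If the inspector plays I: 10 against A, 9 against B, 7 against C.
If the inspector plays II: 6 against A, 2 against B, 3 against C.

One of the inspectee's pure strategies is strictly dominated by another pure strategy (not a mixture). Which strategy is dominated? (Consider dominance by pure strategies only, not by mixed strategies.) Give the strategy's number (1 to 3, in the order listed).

The inspectee prefers columns that give the inspector less. Compare A with B: 9 < 10, 2 < 6.
So B strictly dominates A for the inspectee; A is strictly dominated.

1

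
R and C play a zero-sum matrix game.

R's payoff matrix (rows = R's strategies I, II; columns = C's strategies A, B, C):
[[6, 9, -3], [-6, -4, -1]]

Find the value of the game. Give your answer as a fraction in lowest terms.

-12/7

Column B is strictly dominated by A for C (it gives R more in every row).
The remaining 2×2 game on (I, II) × (A, C) has no saddle point. Let R play I with probability p; indifference gives 6p − 6(1−p) = −3p − (1−p), so p = 5/14.
Similarly C's optimal q on A is 1/7, and the value is 6·(1/7) + (-3)·(6/7) = -12/7.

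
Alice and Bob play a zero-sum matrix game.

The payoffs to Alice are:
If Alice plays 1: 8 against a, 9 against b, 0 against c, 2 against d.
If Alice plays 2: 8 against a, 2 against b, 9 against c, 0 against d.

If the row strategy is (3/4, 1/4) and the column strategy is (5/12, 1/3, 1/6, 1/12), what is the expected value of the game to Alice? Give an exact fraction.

25/4

Against (5/12, 1/3, 1/6, 1/12), each row's expected payoff is 1: 13/2; 2: 11/2.
Taking the (3/4, 1/4)-weighted average: (3/4)·(13/2) + (1/4)·(11/2) = 25/4.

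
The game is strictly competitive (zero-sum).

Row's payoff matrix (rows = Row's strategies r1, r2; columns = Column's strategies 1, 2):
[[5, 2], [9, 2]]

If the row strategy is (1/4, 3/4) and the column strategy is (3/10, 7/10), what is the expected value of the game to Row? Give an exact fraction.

Against (3/10, 7/10), each row's expected payoff is r1: 29/10; r2: 41/10.
Taking the (1/4, 3/4)-weighted average: (1/4)·(29/10) + (3/4)·(41/10) = 19/5.

19/5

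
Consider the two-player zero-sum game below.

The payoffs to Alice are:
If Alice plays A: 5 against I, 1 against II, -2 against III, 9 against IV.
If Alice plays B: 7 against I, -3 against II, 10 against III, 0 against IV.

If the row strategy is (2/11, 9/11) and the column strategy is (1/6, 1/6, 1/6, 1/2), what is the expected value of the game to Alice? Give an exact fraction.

94/33

Against (1/6, 1/6, 1/6, 1/2), each row's expected payoff is A: 31/6; B: 7/3.
Taking the (2/11, 9/11)-weighted average: (2/11)·(31/6) + (9/11)·(7/3) = 94/33.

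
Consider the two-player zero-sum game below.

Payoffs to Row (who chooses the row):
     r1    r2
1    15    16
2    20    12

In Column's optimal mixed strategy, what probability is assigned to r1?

4/9

Row minima are 15 and 12, so Row's maximin is 15; column maxima are 20 and 16, so Column's minimax is 16. These differ, so the equilibrium is in mixed strategies.
Let Column play r1 with probability q. Row is indifferent when 15q + 16(1−q) = 20q + 12(1−q), giving q = 4/9.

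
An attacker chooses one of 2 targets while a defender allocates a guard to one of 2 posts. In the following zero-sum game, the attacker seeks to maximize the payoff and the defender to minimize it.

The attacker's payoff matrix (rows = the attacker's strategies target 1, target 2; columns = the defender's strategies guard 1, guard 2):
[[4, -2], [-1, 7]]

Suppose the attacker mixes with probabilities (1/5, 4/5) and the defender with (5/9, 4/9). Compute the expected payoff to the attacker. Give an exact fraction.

Against (5/9, 4/9), each row's expected payoff is target 1: 4/3; target 2: 23/9.
Taking the (1/5, 4/5)-weighted average: (1/5)·(4/3) + (4/5)·(23/9) = 104/45.

104/45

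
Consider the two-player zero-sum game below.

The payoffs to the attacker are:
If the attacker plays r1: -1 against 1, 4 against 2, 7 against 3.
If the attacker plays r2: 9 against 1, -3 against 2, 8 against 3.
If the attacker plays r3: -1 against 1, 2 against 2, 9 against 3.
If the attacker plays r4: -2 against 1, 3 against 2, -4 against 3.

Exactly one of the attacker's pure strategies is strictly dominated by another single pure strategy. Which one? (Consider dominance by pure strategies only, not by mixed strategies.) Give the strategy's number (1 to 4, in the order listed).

Compare r4 with r1: -1 > -2, 4 > 3, 7 > -4.
So r1 strictly dominates r4 for the attacker; r4 is strictly dominated.

4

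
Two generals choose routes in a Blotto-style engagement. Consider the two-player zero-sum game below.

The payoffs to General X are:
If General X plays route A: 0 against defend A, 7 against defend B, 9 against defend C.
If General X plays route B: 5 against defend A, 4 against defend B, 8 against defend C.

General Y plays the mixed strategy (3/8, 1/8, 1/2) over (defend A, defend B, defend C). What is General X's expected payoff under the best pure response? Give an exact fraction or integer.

51/8

route A: (0)·(3/8) + (7)·(1/8) + (9)·(1/2) = 43/8.
route B: (5)·(3/8) + (4)·(1/8) + (8)·(1/2) = 51/8.
The best pure response is route B with expected payoff 51/8.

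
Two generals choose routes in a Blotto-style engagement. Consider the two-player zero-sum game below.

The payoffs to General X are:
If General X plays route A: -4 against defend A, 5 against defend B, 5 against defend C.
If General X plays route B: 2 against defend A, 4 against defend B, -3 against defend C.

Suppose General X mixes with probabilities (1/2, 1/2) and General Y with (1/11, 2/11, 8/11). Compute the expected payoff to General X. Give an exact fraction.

Against (1/11, 2/11, 8/11), each row's expected payoff is route A: 46/11; route B: -14/11.
Taking the (1/2, 1/2)-weighted average: (1/2)·(46/11) + (1/2)·(-14/11) = 16/11.

16/11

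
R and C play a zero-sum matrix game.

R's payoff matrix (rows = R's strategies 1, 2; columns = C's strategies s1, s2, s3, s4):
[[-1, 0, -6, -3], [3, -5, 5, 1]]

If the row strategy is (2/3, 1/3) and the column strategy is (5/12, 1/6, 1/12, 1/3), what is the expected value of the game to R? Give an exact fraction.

-8/9

Against (5/12, 1/6, 1/12, 1/3), each row's expected payoff is 1: -23/12; 2: 7/6.
Taking the (2/3, 1/3)-weighted average: (2/3)·(-23/12) + (1/3)·(7/6) = -8/9.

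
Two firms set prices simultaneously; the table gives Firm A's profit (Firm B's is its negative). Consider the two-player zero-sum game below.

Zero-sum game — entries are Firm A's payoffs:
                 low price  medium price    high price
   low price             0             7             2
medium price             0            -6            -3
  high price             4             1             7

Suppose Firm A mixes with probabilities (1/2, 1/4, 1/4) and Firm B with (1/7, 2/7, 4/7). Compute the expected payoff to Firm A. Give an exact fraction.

Against (1/7, 2/7, 4/7), each row's expected payoff is low price: 22/7; medium price: -24/7; high price: 34/7.
Taking the (1/2, 1/4, 1/4)-weighted average: (1/2)·(22/7) + (1/4)·(-24/7) + (1/4)·(34/7) = 27/14.

27/14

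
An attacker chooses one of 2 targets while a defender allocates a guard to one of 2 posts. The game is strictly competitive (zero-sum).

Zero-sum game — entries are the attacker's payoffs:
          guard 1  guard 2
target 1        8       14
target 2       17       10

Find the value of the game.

Row minima are 8 and 10, so the attacker's maximin is 10; column maxima are 17 and 14, so the defender's minimax is 14. These differ, so the equilibrium is in mixed strategies.
Let the attacker play target 1 with probability p. The defender is indifferent when 8p + 17(1−p) = 14p + 10(1−p), giving p = 7/13.
Let the defender play guard 1 with probability q. The attacker is indifferent when 8q + 14(1−q) = 17q + 10(1−q), giving q = 4/13.
The value is 8·(4/13) + (14)·(9/13) = 158/13.

158/13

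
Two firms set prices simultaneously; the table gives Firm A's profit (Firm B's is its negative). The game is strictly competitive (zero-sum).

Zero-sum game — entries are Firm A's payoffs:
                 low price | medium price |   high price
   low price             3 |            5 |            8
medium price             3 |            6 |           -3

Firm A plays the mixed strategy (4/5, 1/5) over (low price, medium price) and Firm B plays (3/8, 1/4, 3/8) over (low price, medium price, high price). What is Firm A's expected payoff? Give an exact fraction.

23/5

Against (3/8, 1/4, 3/8), each row's expected payoff is low price: 43/8; medium price: 3/2.
Taking the (4/5, 1/5)-weighted average: (4/5)·(43/8) + (1/5)·(3/2) = 23/5.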